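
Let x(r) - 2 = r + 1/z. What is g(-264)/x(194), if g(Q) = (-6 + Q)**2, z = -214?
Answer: 5200200/13981 ≈ 371.95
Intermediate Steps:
x(r) = 427/214 + r (x(r) = 2 + (r + 1/(-214)) = 2 + (r - 1/214) = 2 + (-1/214 + r) = 427/214 + r)
g(-264)/x(194) = (-6 - 264)**2/(427/214 + 194) = (-270)**2/(41943/214) = 72900*(214/41943) = 5200200/13981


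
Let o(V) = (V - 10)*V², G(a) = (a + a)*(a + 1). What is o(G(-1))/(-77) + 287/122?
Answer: 287/122 ≈ 2.3525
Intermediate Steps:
G(a) = 2*a*(1 + a) (G(a) = (2*a)*(1 + a) = 2*a*(1 + a))
o(V) = V²*(-10 + V) (o(V) = (-10 + V)*V² = V²*(-10 + V))
o(G(-1))/(-77) + 287/122 = ((2*(-1)*(1 - 1))²*(-10 + 2*(-1)*(1 - 1)))/(-77) + 287/122 = ((2*(-1)*0)²*(-10 + 2*(-1)*0))*(-1/77) + 287*(1/122) = (0²*(-10 + 0))*(-1/77) + 287/122 = (0*(-10))*(-1/77) + 287/122 = 0*(-1/77) + 287/122 = 0 + 287/122 = 287/122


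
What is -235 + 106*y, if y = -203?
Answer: -21753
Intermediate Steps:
-235 + 106*y = -235 + 106*(-203) = -235 - 21518 = -21753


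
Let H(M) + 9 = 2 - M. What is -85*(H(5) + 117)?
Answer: -8925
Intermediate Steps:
H(M) = -7 - M (H(M) = -9 + (2 - M) = -7 - M)
-85*(H(5) + 117) = -85*((-7 - 1*5) + 117) = -85*((-7 - 5) + 117) = -85*(-12 + 117) = -85*105 = -8925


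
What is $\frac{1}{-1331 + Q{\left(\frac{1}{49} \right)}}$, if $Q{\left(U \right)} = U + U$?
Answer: $- \frac{49}{65217} \approx -0.00075134$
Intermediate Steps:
$Q{\left(U \right)} = 2 U$
$\frac{1}{-1331 + Q{\left(\frac{1}{49} \right)}} = \frac{1}{-1331 + \frac{2}{49}} = \frac{1}{- \frac{65217}{49}} = - \frac{49}{65217}$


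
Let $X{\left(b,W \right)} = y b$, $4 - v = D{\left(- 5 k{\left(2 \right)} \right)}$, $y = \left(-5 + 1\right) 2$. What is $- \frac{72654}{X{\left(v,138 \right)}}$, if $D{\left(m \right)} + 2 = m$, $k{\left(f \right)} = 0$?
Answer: $\frac{12109}{8} \approx 1513.6$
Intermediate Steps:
$y = -8$ ($y = \left(-4\right) 2 = -8$)
$D{\left(m \right)} = -2 + m$
$v = 6$ ($v = 4 - \left(-2 - 0\right) = 4 - \left(-2 + 0\right) = 4 - -2 = 4 + 2 = 6$)
$X{\left(b,W \right)} = - 8 b$
$- \frac{72654}{X{\left(v,138 \right)}} = - \frac{72654}{\left(-8\right) 6} = - \frac{72654}{-48} = \left(-72654\right) \left(- \frac{1}{48}\right) = \frac{12109}{8}$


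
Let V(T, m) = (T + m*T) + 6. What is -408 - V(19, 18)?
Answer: -775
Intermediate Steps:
V(T, m) = 6 + T + T*m (V(T, m) = (T + T*m) + 6 = 6 + T + T*m)
-408 - V(19, 18) = -408 - (6 + 19 + 19*18) = -408 - (6 + 19 + 342) = -408 - 1*367 = -408 - 367 = -775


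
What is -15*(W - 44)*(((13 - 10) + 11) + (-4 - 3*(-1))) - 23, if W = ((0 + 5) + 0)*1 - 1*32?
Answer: 13822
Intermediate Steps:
W = -27 (W = (5 + 0)*1 - 32 = 5*1 - 32 = 5 - 32 = -27)
-15*(W - 44)*(((13 - 10) + 11) + (-4 - 3*(-1))) - 23 = -15*(-27 - 44)*(((13 - 10) + 11) + (-4 - 3*(-1))) - 23 = -(-1065)*((3 + 11) + (-4 + 3)) - 23 = -(-1065)*(14 - 1) - 23 = -(-1065)*13 - 23 = -15*(-923) - 23 = 13845 - 23 = 13822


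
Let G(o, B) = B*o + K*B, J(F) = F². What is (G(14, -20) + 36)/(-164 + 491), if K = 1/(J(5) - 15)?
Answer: -82/109 ≈ -0.75229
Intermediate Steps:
K = ⅒ (K = 1/(5² - 15) = 1/(25 - 15) = 1/10 = ⅒ ≈ 0.10000)
G(o, B) = B/10 + B*o (G(o, B) = B*o + B/10 = B/10 + B*o)
(G(14, -20) + 36)/(-164 + 491) = (-20*(⅒ + 14) + 36)/(-164 + 491) = (-20*141/10 + 36)/327 = (-282 + 36)*(1/327) = -246*1/327 = -82/109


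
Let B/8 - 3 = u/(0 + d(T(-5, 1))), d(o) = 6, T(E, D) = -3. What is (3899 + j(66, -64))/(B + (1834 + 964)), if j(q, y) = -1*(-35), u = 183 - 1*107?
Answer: 5901/4385 ≈ 1.3457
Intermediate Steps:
u = 76 (u = 183 - 107 = 76)
j(q, y) = 35
B = 376/3 (B = 24 + 8*(76/(0 + 6)) = 24 + 8*(76/6) = 24 + 8*(76*(⅙)) = 24 + 8*(38/3) = 24 + 304/3 = 376/3 ≈ 125.33)
(3899 + j(66, -64))/(B + (1834 + 964)) = (3899 + 35)/(376/3 + (1834 + 964)) = 3934/(376/3 + 2798) = 3934/(8770/3) = 3934*(3/8770) = 5901/4385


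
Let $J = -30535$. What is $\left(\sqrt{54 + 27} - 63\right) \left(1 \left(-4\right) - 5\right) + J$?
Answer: $-30049$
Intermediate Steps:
$\left(\sqrt{54 + 27} - 63\right) \left(1 \left(-4\right) - 5\right) + J = \left(\sqrt{54 + 27} - 63\right) \left(1 \left(-4\right) - 5\right) - 30535 = \left(\sqrt{81} - 63\right) \left(-4 - 5\right) - 30535 = \left(9 - 63\right) \left(-9\right) - 30535 = \left(-54\right) \left(-9\right) - 30535 = 486 - 30535 = -30049$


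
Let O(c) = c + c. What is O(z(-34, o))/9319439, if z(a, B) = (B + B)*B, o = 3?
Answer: 36/9319439 ≈ 3.8629e-6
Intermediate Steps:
z(a, B) = 2*B² (z(a, B) = (2*B)*B = 2*B²)
O(c) = 2*c
O(z(-34, o))/9319439 = (2*(2*3²))/9319439 = (2*(2*9))*(1/9319439) = (2*18)*(1/9319439) = 36*(1/9319439) = 36/9319439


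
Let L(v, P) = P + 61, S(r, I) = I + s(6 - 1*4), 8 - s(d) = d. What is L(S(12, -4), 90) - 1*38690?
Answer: -38539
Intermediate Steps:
s(d) = 8 - d
S(r, I) = 6 + I (S(r, I) = I + (8 - (6 - 1*4)) = I + (8 - (6 - 4)) = I + (8 - 1*2) = I + (8 - 2) = I + 6 = 6 + I)
L(v, P) = 61 + P
L(S(12, -4), 90) - 1*38690 = (61 + 90) - 1*38690 = 151 - 38690 = -38539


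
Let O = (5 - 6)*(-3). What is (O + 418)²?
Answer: 177241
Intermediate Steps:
O = 3 (O = -1*(-3) = 3)
(O + 418)² = (3 + 418)² = 421² = 177241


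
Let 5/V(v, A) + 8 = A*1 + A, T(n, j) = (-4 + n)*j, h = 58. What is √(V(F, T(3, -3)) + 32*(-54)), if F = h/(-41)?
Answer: I*√6922/2 ≈ 41.599*I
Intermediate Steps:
T(n, j) = j*(-4 + n)
F = -58/41 (F = 58/(-41) = 58*(-1/41) = -58/41 ≈ -1.4146)
V(v, A) = 5/(-8 + 2*A) (V(v, A) = 5/(-8 + (A*1 + A)) = 5/(-8 + (A + A)) = 5/(-8 + 2*A))
√(V(F, T(3, -3)) + 32*(-54)) = √(5/(2*(-4 - 3*(-4 + 3))) + 32*(-54)) = √(5/(2*(-4 - 3*(-1))) - 1728) = √(5/(2*(-4 + 3)) - 1728) = √((5/2)/(-1) - 1728) = √((5/2)*(-1) - 1728) = √(-5/2 - 1728) = √(-3461/2) = I*√6922/2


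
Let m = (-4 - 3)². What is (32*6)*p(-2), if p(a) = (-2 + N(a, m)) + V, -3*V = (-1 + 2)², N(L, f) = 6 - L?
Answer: 1088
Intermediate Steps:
m = 49 (m = (-7)² = 49)
V = -⅓ (V = -(-1 + 2)²/3 = -⅓*1² = -⅓*1 = -⅓ ≈ -0.33333)
p(a) = 11/3 - a (p(a) = (-2 + (6 - a)) - ⅓ = (4 - a) - ⅓ = 11/3 - a)
(32*6)*p(-2) = (32*6)*(11/3 - 1*(-2)) = 192*(11/3 + 2) = 192*(17/3) = 1088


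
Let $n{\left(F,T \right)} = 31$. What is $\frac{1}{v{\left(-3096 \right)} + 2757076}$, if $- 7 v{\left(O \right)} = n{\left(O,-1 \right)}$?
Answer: $\frac{7}{19299501} \approx 3.627 \cdot 10^{-7}$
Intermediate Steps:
$v{\left(O \right)} = - \frac{31}{7}$ ($v{\left(O \right)} = \left(- \frac{1}{7}\right) 31 = - \frac{31}{7}$)
$\frac{1}{v{\left(-3096 \right)} + 2757076} = \frac{1}{- \frac{31}{7} + 2757076} = \frac{1}{\frac{19299501}{7}} = \frac{7}{19299501}$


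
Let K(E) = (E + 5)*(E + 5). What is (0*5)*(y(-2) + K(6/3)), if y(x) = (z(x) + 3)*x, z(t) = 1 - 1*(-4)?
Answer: 0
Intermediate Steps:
z(t) = 5 (z(t) = 1 + 4 = 5)
K(E) = (5 + E)² (K(E) = (5 + E)*(5 + E) = (5 + E)²)
y(x) = 8*x (y(x) = (5 + 3)*x = 8*x)
(0*5)*(y(-2) + K(6/3)) = (0*5)*(8*(-2) + (5 + 6/3)²) = 0*(-16 + (5 + 6*(⅓))²) = 0*(-16 + (5 + 2)²) = 0*(-16 + 7²) = 0*(-16 + 49) = 0*33 = 0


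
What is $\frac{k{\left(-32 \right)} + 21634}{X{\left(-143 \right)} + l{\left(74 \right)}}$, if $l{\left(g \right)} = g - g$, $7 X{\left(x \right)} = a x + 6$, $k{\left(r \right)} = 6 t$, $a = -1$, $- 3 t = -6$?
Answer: $\frac{151522}{149} \approx 1016.9$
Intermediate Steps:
$t = 2$ ($t = \left(- \frac{1}{3}\right) \left(-6\right) = 2$)
$k{\left(r \right)} = 12$ ($k{\left(r \right)} = 6 \cdot 2 = 12$)
$X{\left(x \right)} = \frac{6}{7} - \frac{x}{7}$ ($X{\left(x \right)} = \frac{- x + 6}{7} = \frac{6 - x}{7} = \frac{6}{7} - \frac{x}{7}$)
$l{\left(g \right)} = 0$
$\frac{k{\left(-32 \right)} + 21634}{X{\left(-143 \right)} + l{\left(74 \right)}} = \frac{12 + 21634}{\left(\frac{6}{7} - - \frac{143}{7}\right) + 0} = \frac{21646}{\left(\frac{6}{7} + \frac{143}{7}\right) + 0} = \frac{21646}{\frac{149}{7} + 0} = \frac{21646}{\frac{149}{7}} = 21646 \cdot \frac{7}{149} = \frac{151522}{149}$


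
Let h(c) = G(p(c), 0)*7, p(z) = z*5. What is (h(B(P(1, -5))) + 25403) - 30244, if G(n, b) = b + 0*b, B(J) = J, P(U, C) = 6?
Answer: -4841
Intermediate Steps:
p(z) = 5*z
G(n, b) = b (G(n, b) = b + 0 = b)
h(c) = 0 (h(c) = 0*7 = 0)
(h(B(P(1, -5))) + 25403) - 30244 = (0 + 25403) - 30244 = 25403 - 30244 = -4841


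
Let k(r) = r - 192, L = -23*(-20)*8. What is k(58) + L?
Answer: 3546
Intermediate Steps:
L = 3680 (L = 460*8 = 3680)
k(r) = -192 + r
k(58) + L = (-192 + 58) + 3680 = -134 + 3680 = 3546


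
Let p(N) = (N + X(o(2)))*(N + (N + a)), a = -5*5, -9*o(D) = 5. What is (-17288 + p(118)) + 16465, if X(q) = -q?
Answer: 217730/9 ≈ 24192.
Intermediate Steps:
o(D) = -5/9 (o(D) = -1/9*5 = -5/9)
a = -25
p(N) = (-25 + 2*N)*(5/9 + N) (p(N) = (N - 1*(-5/9))*(N + (N - 25)) = (N + 5/9)*(N + (-25 + N)) = (5/9 + N)*(-25 + 2*N) = (-25 + 2*N)*(5/9 + N))
(-17288 + p(118)) + 16465 = (-17288 + (-125/9 + 2*118**2 - 215/9*118)) + 16465 = (-17288 + (-125/9 + 2*13924 - 25370/9)) + 16465 = (-17288 + (-125/9 + 27848 - 25370/9)) + 16465 = (-17288 + 225137/9) + 16465 = 69545/9 + 16465 = 217730/9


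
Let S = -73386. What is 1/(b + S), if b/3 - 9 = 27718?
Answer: 1/9795 ≈ 0.00010209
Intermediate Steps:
b = 83181 (b = 27 + 3*27718 = 27 + 83154 = 83181)
1/(b + S) = 1/(83181 - 73386) = 1/9795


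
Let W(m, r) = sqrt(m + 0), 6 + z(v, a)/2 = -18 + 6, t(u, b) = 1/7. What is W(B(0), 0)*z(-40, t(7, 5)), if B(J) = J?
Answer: 0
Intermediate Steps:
t(u, b) = 1/7
z(v, a) = -36 (z(v, a) = -12 + 2*(-18 + 6) = -12 + 2*(-12) = -12 - 24 = -36)
W(m, r) = sqrt(m)
W(B(0), 0)*z(-40, t(7, 5)) = sqrt(0)*(-36) = 0*(-36) = 0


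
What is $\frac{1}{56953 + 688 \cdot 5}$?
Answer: $\frac{1}{60393} \approx 1.6558 \cdot 10^{-5}$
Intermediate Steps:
$\frac{1}{56953 + 688 \cdot 5} = \frac{1}{56953 + 3440} = \frac{1}{60393}$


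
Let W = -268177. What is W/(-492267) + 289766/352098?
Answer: 39511137478/28887704361 ≈ 1.3677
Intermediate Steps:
W/(-492267) + 289766/352098 = -268177/(-492267) + 289766/352098 = -268177*(-1/492267) + 289766*(1/352098) = 268177/492267 + 144883/176049 = 39511137478/28887704361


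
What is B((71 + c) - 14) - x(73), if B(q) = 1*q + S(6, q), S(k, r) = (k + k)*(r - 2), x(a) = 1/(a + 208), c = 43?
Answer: 358555/281 ≈ 1276.0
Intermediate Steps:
x(a) = 1/(208 + a)
S(k, r) = 2*k*(-2 + r) (S(k, r) = (2*k)*(-2 + r) = 2*k*(-2 + r))
B(q) = -24 + 13*q (B(q) = 1*q + 2*6*(-2 + q) = q + (-24 + 12*q) = -24 + 13*q)
B((71 + c) - 14) - x(73) = (-24 + 13*((71 + 43) - 14)) - 1/(208 + 73) = (-24 + 13*(114 - 14)) - 1/281 = (-24 + 13*100) - 1*1/281 = (-24 + 1300) - 1/281 = 1276 - 1/281 = 358555/281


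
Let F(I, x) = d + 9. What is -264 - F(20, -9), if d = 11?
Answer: -284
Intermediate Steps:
F(I, x) = 20 (F(I, x) = 11 + 9 = 20)
-264 - F(20, -9) = -264 - 1*20 = -264 - 20 = -284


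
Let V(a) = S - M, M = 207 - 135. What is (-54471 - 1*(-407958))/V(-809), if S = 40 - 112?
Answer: -117829/48 ≈ -2454.8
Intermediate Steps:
M = 72
S = -72
V(a) = -144 (V(a) = -72 - 1*72 = -72 - 72 = -144)
(-54471 - 1*(-407958))/V(-809) = (-54471 - 1*(-407958))/(-144) = (-54471 + 407958)*(-1/144) = 353487*(-1/144) = -117829/48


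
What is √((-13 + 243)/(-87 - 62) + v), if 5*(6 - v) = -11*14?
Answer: √19568170/745 ≈ 5.9377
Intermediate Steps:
v = 184/5 (v = 6 - (-11)*14/5 = 6 - ⅕*(-154) = 6 + 154/5 = 184/5 ≈ 36.800)
√((-13 + 243)/(-87 - 62) + v) = √((-13 + 243)/(-87 - 62) + 184/5) = √(230/(-149) + 184/5) = √(230*(-1/149) + 184/5) = √(-230/149 + 184/5) = √(26266/745) = √19568170/745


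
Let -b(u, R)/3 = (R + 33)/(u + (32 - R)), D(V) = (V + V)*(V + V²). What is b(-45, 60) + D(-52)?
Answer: -20133705/73 ≈ -2.7580e+5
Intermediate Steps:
D(V) = 2*V*(V + V²) (D(V) = (2*V)*(V + V²) = 2*V*(V + V²))
b(u, R) = -3*(33 + R)/(32 + u - R) (b(u, R) = -3*(R + 33)/(u + (32 - R)) = -3*(33 + R)/(32 + u - R))
b(-45, 60) + D(-52) = 3*(-33 - 1*60)/(32 - 45 - 1*60) + 2*(-52)²*(1 - 52) = 3*(-33 - 60)/(32 - 45 - 60) + 2*2704*(-51) = 3*(-93)/(-73) - 275808 = 3*(-1/73)*(-93) - 275808 = 279/73 - 275808 = -20133705/73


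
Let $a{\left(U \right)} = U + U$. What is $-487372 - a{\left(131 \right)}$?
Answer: $-487634$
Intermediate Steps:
$a{\left(U \right)} = 2 U$
$-487372 - a{\left(131 \right)} = -487372 - 2 \cdot 131 = -487372 - 262 = -487634$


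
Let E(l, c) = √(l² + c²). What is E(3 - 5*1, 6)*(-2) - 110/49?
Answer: -110/49 - 4*√10 ≈ -14.894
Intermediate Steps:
E(l, c) = √(c² + l²)
E(3 - 5*1, 6)*(-2) - 110/49 = √(6² + (3 - 5*1)²)*(-2) - 110/49 = √(36 + (3 - 5)²)*(-2) - 110*1/49 = √(36 + (-2)²)*(-2) - 110/49 = √(36 + 4)*(-2) - 110/49 = √40*(-2) - 110/49 = (2*√10)*(-2) - 110/49 = -4*√10 - 110/49 = -110/49 - 4*√10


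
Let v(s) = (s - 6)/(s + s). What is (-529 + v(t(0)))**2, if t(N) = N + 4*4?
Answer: 71554681/256 ≈ 2.7951e+5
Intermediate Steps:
t(N) = 16 + N (t(N) = N + 16 = 16 + N)
v(s) = (-6 + s)/(2*s) (v(s) = (-6 + s)/((2*s)) = (-6 + s)*(1/(2*s)) = (-6 + s)/(2*s))
(-529 + v(t(0)))**2 = (-529 + (-6 + (16 + 0))/(2*(16 + 0)))**2 = (-529 + (1/2)*(-6 + 16)/16)**2 = (-529 + (1/2)*(1/16)*10)**2 = (-529 + 5/16)**2 = (-8459/16)**2 = 71554681/256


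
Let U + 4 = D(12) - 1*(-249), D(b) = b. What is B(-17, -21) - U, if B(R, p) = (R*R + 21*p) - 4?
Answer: -413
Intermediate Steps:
B(R, p) = -4 + R² + 21*p (B(R, p) = (R² + 21*p) - 4 = -4 + R² + 21*p)
U = 257 (U = -4 + (12 - 1*(-249)) = -4 + (12 + 249) = -4 + 261 = 257)
B(-17, -21) - U = (-4 + (-17)² + 21*(-21)) - 1*257 = (-4 + 289 - 441) - 257 = -156 - 257 = -413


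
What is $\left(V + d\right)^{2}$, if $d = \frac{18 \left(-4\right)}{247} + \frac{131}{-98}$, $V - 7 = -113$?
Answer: $\frac{6787322352001}{585930436} \approx 11584.0$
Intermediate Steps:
$V = -106$ ($V = 7 - 113 = -106$)
$d = - \frac{39413}{24206}$ ($d = \left(-72\right) \frac{1}{247} + 131 \left(- \frac{1}{98}\right) = - \frac{72}{247} - \frac{131}{98} = - \frac{39413}{24206} \approx -1.6282$)
$\left(V + d\right)^{2} = \left(-106 - \frac{39413}{24206}\right)^{2} = \left(- \frac{2605249}{24206}\right)^{2} = \frac{6787322352001}{585930436}$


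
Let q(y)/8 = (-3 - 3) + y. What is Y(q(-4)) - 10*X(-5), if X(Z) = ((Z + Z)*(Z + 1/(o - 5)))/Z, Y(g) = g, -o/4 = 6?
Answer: 600/29 ≈ 20.690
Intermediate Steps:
o = -24 (o = -4*6 = -24)
q(y) = -48 + 8*y (q(y) = 8*((-3 - 3) + y) = 8*(-6 + y) = -48 + 8*y)
X(Z) = -2/29 + 2*Z (X(Z) = ((Z + Z)*(Z + 1/(-24 - 5)))/Z = ((2*Z)*(Z + 1/(-29)))/Z = ((2*Z)*(Z - 1/29))/Z = ((2*Z)*(-1/29 + Z))/Z = (2*Z*(-1/29 + Z))/Z = -2/29 + 2*Z)
Y(q(-4)) - 10*X(-5) = (-48 + 8*(-4)) - 10*(-2/29 + 2*(-5)) = (-48 - 32) - 10*(-2/29 - 10) = -80 - 10*(-292/29) = -80 + 2920/29 = 600/29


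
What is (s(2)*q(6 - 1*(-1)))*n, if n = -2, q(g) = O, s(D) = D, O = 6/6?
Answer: -4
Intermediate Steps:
O = 1 (O = 6*(1/6) = 1)
q(g) = 1
(s(2)*q(6 - 1*(-1)))*n = (2*1)*(-2) = 2*(-2) = -4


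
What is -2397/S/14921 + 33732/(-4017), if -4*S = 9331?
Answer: -1565465118312/186426092489 ≈ -8.3972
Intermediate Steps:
S = -9331/4 (S = -¼*9331 = -9331/4 ≈ -2332.8)
-2397/S/14921 + 33732/(-4017) = -2397/(-9331/4)/14921 + 33732/(-4017) = -2397*(-4/9331)*(1/14921) + 33732*(-1/4017) = (9588/9331)*(1/14921) - 11244/1339 = 9588/139227851 - 11244/1339 = -1565465118312/186426092489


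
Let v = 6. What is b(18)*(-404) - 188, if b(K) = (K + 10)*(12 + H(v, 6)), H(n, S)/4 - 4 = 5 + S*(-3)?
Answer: 271300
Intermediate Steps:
H(n, S) = 36 - 12*S (H(n, S) = 16 + 4*(5 + S*(-3)) = 16 + 4*(5 - 3*S) = 16 + (20 - 12*S) = 36 - 12*S)
b(K) = -240 - 24*K (b(K) = (K + 10)*(12 + (36 - 12*6)) = (10 + K)*(12 + (36 - 72)) = (10 + K)*(12 - 36) = (10 + K)*(-24) = -240 - 24*K)
b(18)*(-404) - 188 = (-240 - 24*18)*(-404) - 188 = (-240 - 432)*(-404) - 188 = -672*(-404) - 188 = 271488 - 188 = 271300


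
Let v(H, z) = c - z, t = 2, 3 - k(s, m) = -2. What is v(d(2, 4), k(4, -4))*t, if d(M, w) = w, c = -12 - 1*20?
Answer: -74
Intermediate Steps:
c = -32 (c = -12 - 20 = -32)
k(s, m) = 5 (k(s, m) = 3 - 1*(-2) = 3 + 2 = 5)
v(H, z) = -32 - z
v(d(2, 4), k(4, -4))*t = (-32 - 1*5)*2 = (-32 - 5)*2 = -37*2 = -74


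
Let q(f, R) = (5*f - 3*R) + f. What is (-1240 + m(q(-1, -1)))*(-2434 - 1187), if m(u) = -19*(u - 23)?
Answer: 2701266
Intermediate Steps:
q(f, R) = -3*R + 6*f (q(f, R) = (-3*R + 5*f) + f = -3*R + 6*f)
m(u) = 437 - 19*u (m(u) = -19*(-23 + u) = 437 - 19*u)
(-1240 + m(q(-1, -1)))*(-2434 - 1187) = (-1240 + (437 - 19*(-3*(-1) + 6*(-1))))*(-2434 - 1187) = (-1240 + (437 - 19*(3 - 6)))*(-3621) = (-1240 + (437 - 19*(-3)))*(-3621) = (-1240 + (437 + 57))*(-3621) = (-1240 + 494)*(-3621) = -746*(-3621) = 2701266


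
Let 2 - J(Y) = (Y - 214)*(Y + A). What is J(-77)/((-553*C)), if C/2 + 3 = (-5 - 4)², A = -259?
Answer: 48887/43134 ≈ 1.1334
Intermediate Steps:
C = 156 (C = -6 + 2*(-5 - 4)² = -6 + 2*(-9)² = -6 + 2*81 = -6 + 162 = 156)
J(Y) = 2 - (-259 + Y)*(-214 + Y) (J(Y) = 2 - (Y - 214)*(Y - 259) = 2 - (-214 + Y)*(-259 + Y) = 2 - (-259 + Y)*(-214 + Y))
J(-77)/((-553*C)) = (-55424 - 1*(-77)² + 473*(-77))/((-553*156)) = (-55424 - 1*5929 - 36421)/(-86268) = (-55424 - 5929 - 36421)*(-1/86268) = -97774*(-1/86268) = 48887/43134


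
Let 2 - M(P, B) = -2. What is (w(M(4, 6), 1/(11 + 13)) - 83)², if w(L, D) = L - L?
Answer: 6889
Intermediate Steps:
M(P, B) = 4 (M(P, B) = 2 - 1*(-2) = 2 + 2 = 4)
w(L, D) = 0
(w(M(4, 6), 1/(11 + 13)) - 83)² = (0 - 83)² = (-83)² = 6889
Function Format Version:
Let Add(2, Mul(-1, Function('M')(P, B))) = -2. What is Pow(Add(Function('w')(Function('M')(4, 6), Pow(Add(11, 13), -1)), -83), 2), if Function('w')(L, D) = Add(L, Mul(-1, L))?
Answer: 6889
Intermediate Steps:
Function('M')(P, B) = 4 (Function('M')(P, B) = Add(2, Mul(-1, -2)) = Add(2, 2) = 4)
Function('w')(L, D) = 0
Pow(Add(Function('w')(Function('M')(4, 6), Pow(Add(11, 13), -1)), -83), 2) = Pow(Add(0, -83), 2) = Pow(-83, 2) = 6889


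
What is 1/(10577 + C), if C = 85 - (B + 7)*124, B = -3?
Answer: 1/10166 ≈ 9.8367e-5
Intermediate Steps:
C = -411 (C = 85 - (-3 + 7)*124 = 85 - 1*4*124 = 85 - 4*124 = 85 - 496 = -411)
1/(10577 + C) = 1/(10577 - 411) = 1/10166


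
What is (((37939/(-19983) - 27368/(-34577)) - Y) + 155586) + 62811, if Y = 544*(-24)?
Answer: 159922192541464/690952191 ≈ 2.3145e+5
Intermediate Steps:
Y = -13056
(((37939/(-19983) - 27368/(-34577)) - Y) + 155586) + 62811 = (((37939/(-19983) - 27368/(-34577)) - 1*(-13056)) + 155586) + 62811 = (((37939*(-1/19983) - 27368*(-1/34577)) + 13056) + 155586) + 62811 = (((-37939/19983 + 27368/34577) + 13056) + 155586) + 62811 = ((-764922059/690952191 + 13056) + 155586) + 62811 = (9020306883637/690952191 + 155586) + 62811 = 116522794472563/690952191 + 62811 = 159922192541464/690952191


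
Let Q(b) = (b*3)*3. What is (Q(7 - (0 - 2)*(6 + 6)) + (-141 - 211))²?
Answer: 5329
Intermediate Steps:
Q(b) = 9*b (Q(b) = (3*b)*3 = 9*b)
(Q(7 - (0 - 2)*(6 + 6)) + (-141 - 211))² = (9*(7 - (0 - 2)*(6 + 6)) + (-141 - 211))² = (9*(7 - (-2*12)) - 352)² = (9*(7 - (-24)) - 352)² = (9*(7 - 1*(-24)) - 352)² = (9*(7 + 24) - 352)² = (9*31 - 352)² = (279 - 352)² = (-73)² = 5329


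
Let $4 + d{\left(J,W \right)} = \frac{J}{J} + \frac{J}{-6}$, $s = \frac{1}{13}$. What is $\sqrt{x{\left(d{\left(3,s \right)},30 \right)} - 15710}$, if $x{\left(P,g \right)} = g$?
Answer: $56 i \sqrt{5} \approx 125.22 i$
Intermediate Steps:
$s = \frac{1}{13} \approx 0.076923$
$d{\left(J,W \right)} = -3 - \frac{J}{6}$ ($d{\left(J,W \right)} = -4 + \left(\frac{J}{J} + \frac{J}{-6}\right) = -4 + \left(1 + J \left(- \frac{1}{6}\right)\right) = -4 - \left(-1 + \frac{J}{6}\right) = -3 - \frac{J}{6}$)
$\sqrt{x{\left(d{\left(3,s \right)},30 \right)} - 15710} = \sqrt{30 - 15710} = \sqrt{-15680} = 56 i \sqrt{5}$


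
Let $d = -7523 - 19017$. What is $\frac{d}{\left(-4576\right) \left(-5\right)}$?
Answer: $- \frac{1327}{1144} \approx -1.16$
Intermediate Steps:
$d = -26540$
$\frac{d}{\left(-4576\right) \left(-5\right)} = - \frac{26540}{\left(-4576\right) \left(-5\right)} = - \frac{26540}{22880} = \left(-26540\right) \frac{1}{22880} = - \frac{1327}{1144}$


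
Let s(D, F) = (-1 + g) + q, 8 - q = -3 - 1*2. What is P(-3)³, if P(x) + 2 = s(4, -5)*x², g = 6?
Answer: 4096000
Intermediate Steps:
q = 13 (q = 8 - (-3 - 1*2) = 8 - (-3 - 2) = 8 - 1*(-5) = 8 + 5 = 13)
s(D, F) = 18 (s(D, F) = (-1 + 6) + 13 = 5 + 13 = 18)
P(x) = -2 + 18*x²
P(-3)³ = (-2 + 18*(-3)²)³ = (-2 + 18*9)³ = (-2 + 162)³ = 160³ = 4096000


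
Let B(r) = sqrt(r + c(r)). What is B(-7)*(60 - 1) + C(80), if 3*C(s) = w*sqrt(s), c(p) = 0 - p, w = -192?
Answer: -256*sqrt(5) ≈ -572.43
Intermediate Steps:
c(p) = -p
B(r) = 0 (B(r) = sqrt(r - r) = sqrt(0) = 0)
C(s) = -64*sqrt(s) (C(s) = (-192*sqrt(s))/3 = -64*sqrt(s))
B(-7)*(60 - 1) + C(80) = 0*(60 - 1) - 256*sqrt(5) = 0*59 - 256*sqrt(5) = 0 - 256*sqrt(5) = -256*sqrt(5)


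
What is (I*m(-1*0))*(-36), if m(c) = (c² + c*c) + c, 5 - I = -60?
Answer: 0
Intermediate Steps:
I = 65 (I = 5 - 1*(-60) = 5 + 60 = 65)
m(c) = c + 2*c² (m(c) = (c² + c²) + c = 2*c² + c = c + 2*c²)
(I*m(-1*0))*(-36) = (65*((-1*0)*(1 + 2*(-1*0))))*(-36) = (65*(0*(1 + 2*0)))*(-36) = (65*(0*(1 + 0)))*(-36) = (65*(0*1))*(-36) = (65*0)*(-36) = 0*(-36) = 0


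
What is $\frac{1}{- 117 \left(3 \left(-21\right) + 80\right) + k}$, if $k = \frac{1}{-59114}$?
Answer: $- \frac{59114}{117577747} \approx -0.00050277$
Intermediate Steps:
$k = - \frac{1}{59114} \approx -1.6916 \cdot 10^{-5}$
$\frac{1}{- 117 \left(3 \left(-21\right) + 80\right) + k} = \frac{1}{- 117 \left(3 \left(-21\right) + 80\right) - \frac{1}{59114}} = \frac{1}{- 117 \left(-63 + 80\right) - \frac{1}{59114}} = \frac{1}{\left(-117\right) 17 - \frac{1}{59114}} = \frac{1}{-1989 - \frac{1}{59114}} = \frac{1}{- \frac{117577747}{59114}} = - \frac{59114}{117577747}$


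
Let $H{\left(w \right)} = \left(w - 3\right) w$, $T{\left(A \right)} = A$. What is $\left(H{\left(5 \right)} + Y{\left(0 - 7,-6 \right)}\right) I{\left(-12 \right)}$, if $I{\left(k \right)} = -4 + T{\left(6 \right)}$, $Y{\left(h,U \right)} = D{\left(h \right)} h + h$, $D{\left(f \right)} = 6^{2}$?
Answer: $-498$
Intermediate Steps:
$D{\left(f \right)} = 36$
$H{\left(w \right)} = w \left(-3 + w\right)$ ($H{\left(w \right)} = \left(-3 + w\right) w = w \left(-3 + w\right)$)
$Y{\left(h,U \right)} = 37 h$ ($Y{\left(h,U \right)} = 36 h + h = 37 h$)
$I{\left(k \right)} = 2$ ($I{\left(k \right)} = -4 + 6 = 2$)
$\left(H{\left(5 \right)} + Y{\left(0 - 7,-6 \right)}\right) I{\left(-12 \right)} = \left(5 \left(-3 + 5\right) + 37 \left(0 - 7\right)\right) 2 = \left(5 \cdot 2 + 37 \left(0 - 7\right)\right) 2 = \left(10 + 37 \left(-7\right)\right) 2 = \left(10 - 259\right) 2 = \left(-249\right) 2 = -498$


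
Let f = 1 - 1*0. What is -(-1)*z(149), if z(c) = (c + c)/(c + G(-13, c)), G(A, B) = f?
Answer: 149/75 ≈ 1.9867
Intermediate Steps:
f = 1 (f = 1 + 0 = 1)
G(A, B) = 1
z(c) = 2*c/(1 + c) (z(c) = (c + c)/(c + 1) = (2*c)/(1 + c) = 2*c/(1 + c))
-(-1)*z(149) = -(-1)*2*149/(1 + 149) = -(-1)*2*149/150 = -(-1)*2*149*(1/150) = -(-1)*149/75 = -1*(-149/75) = 149/75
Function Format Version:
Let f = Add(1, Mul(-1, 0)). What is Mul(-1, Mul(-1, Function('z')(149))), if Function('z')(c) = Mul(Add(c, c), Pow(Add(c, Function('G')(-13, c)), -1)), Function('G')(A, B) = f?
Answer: Rational(149, 75) ≈ 1.9867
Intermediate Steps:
f = 1 (f = Add(1, 0) = 1)
Function('G')(A, B) = 1
Function('z')(c) = Mul(2, c, Pow(Add(1, c), -1)) (Function('z')(c) = Mul(Add(c, c), Pow(Add(c, 1), -1)) = Mul(Mul(2, c), Pow(Add(1, c), -1)) = Mul(2, c, Pow(Add(1, c), -1)))
Mul(-1, Mul(-1, Function('z')(149))) = Mul(-1, Mul(-1, Mul(2, 149, Pow(Add(1, 149), -1)))) = Mul(-1, Mul(-1, Mul(2, 149, Pow(150, -1)))) = Mul(-1, Mul(-1, Mul(2, 149, Rational(1, 150)))) = Mul(-1, Mul(-1, Rational(149, 75))) = Mul(-1, Rational(-149, 75)) = Rational(149, 75)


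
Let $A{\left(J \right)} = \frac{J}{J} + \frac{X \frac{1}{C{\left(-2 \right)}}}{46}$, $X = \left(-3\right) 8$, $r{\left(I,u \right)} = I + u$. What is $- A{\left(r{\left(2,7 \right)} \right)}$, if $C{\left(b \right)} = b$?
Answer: $- \frac{29}{23} \approx -1.2609$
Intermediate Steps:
$X = -24$
$A{\left(J \right)} = \frac{29}{23}$ ($A{\left(J \right)} = \frac{J}{J} + \frac{\left(-24\right) \frac{1}{-2}}{46} = 1 + \left(-24\right) \left(- \frac{1}{2}\right) \frac{1}{46} = 1 + 12 \cdot \frac{1}{46} = 1 + \frac{6}{23} = \frac{29}{23}$)
$- A{\left(r{\left(2,7 \right)} \right)} = \left(-1\right) \frac{29}{23} = - \frac{29}{23}$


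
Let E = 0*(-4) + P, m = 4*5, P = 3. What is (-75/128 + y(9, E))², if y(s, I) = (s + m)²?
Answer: 11571950329/16384 ≈ 7.0630e+5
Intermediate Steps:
m = 20
E = 3 (E = 0*(-4) + 3 = 0 + 3 = 3)
y(s, I) = (20 + s)² (y(s, I) = (s + 20)² = (20 + s)²)
(-75/128 + y(9, E))² = (-75/128 + (20 + 9)²)² = (-75*1/128 + 29²)² = (-75/128 + 841)² = (107573/128)² = 11571950329/16384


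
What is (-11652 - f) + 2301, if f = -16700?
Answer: 7349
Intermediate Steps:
(-11652 - f) + 2301 = (-11652 - 1*(-16700)) + 2301 = (-11652 + 16700) + 2301 = 5048 + 2301 = 7349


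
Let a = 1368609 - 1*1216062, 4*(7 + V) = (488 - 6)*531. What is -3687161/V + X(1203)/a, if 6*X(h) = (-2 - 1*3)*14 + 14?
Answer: -3374795677198/58558369437 ≈ -57.631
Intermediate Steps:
V = 127957/2 (V = -7 + ((488 - 6)*531)/4 = -7 + (482*531)/4 = -7 + (¼)*255942 = -7 + 127971/2 = 127957/2 ≈ 63979.)
X(h) = -28/3 (X(h) = ((-2 - 1*3)*14 + 14)/6 = ((-2 - 3)*14 + 14)/6 = (-5*14 + 14)/6 = (-70 + 14)/6 = (⅙)*(-56) = -28/3)
a = 152547 (a = 1368609 - 1216062 = 152547)
-3687161/V + X(1203)/a = -3687161/127957/2 - 28/3/152547 = -3687161*2/127957 - 28/3*1/152547 = -7374322/127957 - 28/457641 = -3374795677198/58558369437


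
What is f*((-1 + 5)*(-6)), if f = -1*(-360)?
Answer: -8640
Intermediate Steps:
f = 360
f*((-1 + 5)*(-6)) = 360*((-1 + 5)*(-6)) = 360*(4*(-6)) = 360*(-24) = -8640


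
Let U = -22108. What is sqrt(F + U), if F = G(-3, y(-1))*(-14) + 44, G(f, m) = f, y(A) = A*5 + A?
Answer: 11*I*sqrt(182) ≈ 148.4*I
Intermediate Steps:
y(A) = 6*A (y(A) = 5*A + A = 6*A)
F = 86 (F = -3*(-14) + 44 = 42 + 44 = 86)
sqrt(F + U) = sqrt(86 - 22108) = sqrt(-22022) = 11*I*sqrt(182)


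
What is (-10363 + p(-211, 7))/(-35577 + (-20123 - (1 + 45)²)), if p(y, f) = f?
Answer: 863/4818 ≈ 0.17912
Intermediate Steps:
(-10363 + p(-211, 7))/(-35577 + (-20123 - (1 + 45)²)) = (-10363 + 7)/(-35577 + (-20123 - (1 + 45)²)) = -10356/(-35577 + (-20123 - 1*46²)) = -10356/(-35577 + (-20123 - 1*2116)) = -10356/(-35577 + (-20123 - 2116)) = -10356/(-35577 - 22239) = -10356/(-57816) = -10356*(-1/57816) = 863/4818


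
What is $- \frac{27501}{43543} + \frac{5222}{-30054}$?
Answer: $- \frac{526948300}{654320661} \approx -0.80534$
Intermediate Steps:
$- \frac{27501}{43543} + \frac{5222}{-30054} = \left(-27501\right) \frac{1}{43543} + 5222 \left(- \frac{1}{30054}\right) = - \frac{27501}{43543} - \frac{2611}{15027} = - \frac{526948300}{654320661}$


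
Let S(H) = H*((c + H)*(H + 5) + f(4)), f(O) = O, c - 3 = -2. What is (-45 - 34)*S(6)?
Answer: -38394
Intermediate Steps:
c = 1 (c = 3 - 2 = 1)
S(H) = H*(4 + (1 + H)*(5 + H)) (S(H) = H*((1 + H)*(H + 5) + 4) = H*((1 + H)*(5 + H) + 4) = H*(4 + (1 + H)*(5 + H)))
(-45 - 34)*S(6) = (-45 - 34)*(6*(9 + 6² + 6*6)) = -474*(9 + 36 + 36) = -474*81 = -79*486 = -38394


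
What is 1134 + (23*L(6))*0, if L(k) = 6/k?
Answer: 1134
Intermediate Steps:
1134 + (23*L(6))*0 = 1134 + (23*(6/6))*0 = 1134 + (23*(6*(1/6)))*0 = 1134 + (23*1)*0 = 1134 + 23*0 = 1134 + 0 = 1134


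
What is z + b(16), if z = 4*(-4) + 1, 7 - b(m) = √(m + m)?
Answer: -8 - 4*√2 ≈ -13.657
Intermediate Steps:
b(m) = 7 - √2*√m (b(m) = 7 - √(m + m) = 7 - √(2*m) = 7 - √2*√m)
z = -15 (z = -16 + 1 = -15)
z + b(16) = -15 + (7 - √2*√16) = -15 + (7 - 1*√2*4) = -15 + (7 - 4*√2) = -8 - 4*√2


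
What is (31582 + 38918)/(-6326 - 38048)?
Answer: -35250/22187 ≈ -1.5888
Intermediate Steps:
(31582 + 38918)/(-6326 - 38048) = 70500/(-44374) = 70500*(-1/44374) = -35250/22187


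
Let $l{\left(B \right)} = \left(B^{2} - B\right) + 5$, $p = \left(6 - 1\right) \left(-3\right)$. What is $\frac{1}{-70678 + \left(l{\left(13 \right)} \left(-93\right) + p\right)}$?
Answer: $- \frac{1}{85666} \approx -1.1673 \cdot 10^{-5}$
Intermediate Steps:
$p = -15$ ($p = 5 \left(-3\right) = -15$)
$l{\left(B \right)} = 5 + B^{2} - B$
$\frac{1}{-70678 + \left(l{\left(13 \right)} \left(-93\right) + p\right)} = \frac{1}{-70678 + \left(\left(5 + 13^{2} - 13\right) \left(-93\right) - 15\right)} = \frac{1}{-70678 + \left(\left(5 + 169 - 13\right) \left(-93\right) - 15\right)} = \frac{1}{-70678 + \left(161 \left(-93\right) - 15\right)} = \frac{1}{-70678 - 14988} = \frac{1}{-85666} = - \frac{1}{85666}$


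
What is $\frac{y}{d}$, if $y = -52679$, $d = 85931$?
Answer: $- \frac{52679}{85931} \approx -0.61304$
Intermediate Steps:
$\frac{y}{d} = - \frac{52679}{85931}$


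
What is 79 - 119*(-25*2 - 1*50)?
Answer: 11979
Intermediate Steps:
79 - 119*(-25*2 - 1*50) = 79 - 119*(-50 - 50) = 79 - 119*(-100) = 79 + 11900 = 11979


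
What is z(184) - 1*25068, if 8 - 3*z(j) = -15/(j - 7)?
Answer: -1478853/59 ≈ -25065.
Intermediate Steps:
z(j) = 8/3 + 5/(-7 + j) (z(j) = 8/3 - (-15)/(3*(j - 7)) = 8/3 - (-15)/(3*(-7 + j)) = 8/3 - (-5)/(-7 + j) = 8/3 + 5/(-7 + j))
z(184) - 1*25068 = (-41 + 8*184)/(3*(-7 + 184)) - 1*25068 = (⅓)*(-41 + 1472)/177 - 25068 = (⅓)*(1/177)*1431 - 25068 = 159/59 - 25068 = -1478853/59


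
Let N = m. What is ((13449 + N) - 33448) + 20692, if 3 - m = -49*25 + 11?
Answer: 1910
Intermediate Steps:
m = 1217 (m = 3 - (-49*25 + 11) = 3 - (-1225 + 11) = 3 - 1*(-1214) = 3 + 1214 = 1217)
N = 1217
((13449 + N) - 33448) + 20692 = ((13449 + 1217) - 33448) + 20692 = (14666 - 33448) + 20692 = -18782 + 20692 = 1910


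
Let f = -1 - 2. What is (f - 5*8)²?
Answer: 1849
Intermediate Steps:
f = -3
(f - 5*8)² = (-3 - 5*8)² = (-3 - 40)² = (-43)² = 1849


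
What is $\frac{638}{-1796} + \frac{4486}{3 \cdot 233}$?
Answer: $\frac{3805447}{627702} \approx 6.0625$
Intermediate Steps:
$\frac{638}{-1796} + \frac{4486}{3 \cdot 233} = 638 \left(- \frac{1}{1796}\right) + \frac{4486}{699} = - \frac{319}{898} + 4486 \cdot \frac{1}{699} = - \frac{319}{898} + \frac{4486}{699} = \frac{3805447}{627702}$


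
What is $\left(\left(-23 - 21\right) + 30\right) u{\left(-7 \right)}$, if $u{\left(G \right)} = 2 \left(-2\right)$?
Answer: $56$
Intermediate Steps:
$u{\left(G \right)} = -4$
$\left(\left(-23 - 21\right) + 30\right) u{\left(-7 \right)} = \left(\left(-23 - 21\right) + 30\right) \left(-4\right) = \left(-44 + 30\right) \left(-4\right) = \left(-14\right) \left(-4\right) = 56$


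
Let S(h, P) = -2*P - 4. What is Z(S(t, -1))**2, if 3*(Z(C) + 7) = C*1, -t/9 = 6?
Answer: 529/9 ≈ 58.778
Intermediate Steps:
t = -54 (t = -9*6 = -54)
S(h, P) = -4 - 2*P
Z(C) = -7 + C/3 (Z(C) = -7 + (C*1)/3 = -7 + C/3)
Z(S(t, -1))**2 = (-7 + (-4 - 2*(-1))/3)**2 = (-7 + (-4 + 2)/3)**2 = (-7 + (1/3)*(-2))**2 = (-7 - 2/3)**2 = (-23/3)**2 = 529/9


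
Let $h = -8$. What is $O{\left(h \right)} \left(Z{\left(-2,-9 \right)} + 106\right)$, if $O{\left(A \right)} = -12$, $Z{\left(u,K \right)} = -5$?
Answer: $-1212$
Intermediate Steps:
$O{\left(h \right)} \left(Z{\left(-2,-9 \right)} + 106\right) = - 12 \left(-5 + 106\right) = \left(-12\right) 101 = -1212$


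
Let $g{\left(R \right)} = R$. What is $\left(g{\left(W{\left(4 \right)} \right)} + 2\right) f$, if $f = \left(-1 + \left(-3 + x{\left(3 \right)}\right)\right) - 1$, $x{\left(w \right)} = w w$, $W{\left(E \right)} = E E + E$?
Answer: $88$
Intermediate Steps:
$W{\left(E \right)} = E + E^{2}$ ($W{\left(E \right)} = E^{2} + E = E + E^{2}$)
$x{\left(w \right)} = w^{2}$
$f = 4$ ($f = \left(-1 - \left(3 - 3^{2}\right)\right) - 1 = \left(-1 + \left(-3 + 9\right)\right) - 1 = \left(-1 + 6\right) - 1 = 5 - 1 = 4$)
$\left(g{\left(W{\left(4 \right)} \right)} + 2\right) f = \left(4 \left(1 + 4\right) + 2\right) 4 = \left(4 \cdot 5 + 2\right) 4 = \left(20 + 2\right) 4 = 22 \cdot 4 = 88$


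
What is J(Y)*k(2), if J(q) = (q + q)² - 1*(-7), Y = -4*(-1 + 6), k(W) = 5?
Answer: 8035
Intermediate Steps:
Y = -20 (Y = -4*5 = -20)
J(q) = 7 + 4*q² (J(q) = (2*q)² + 7 = 4*q² + 7 = 7 + 4*q²)
J(Y)*k(2) = (7 + 4*(-20)²)*5 = (7 + 4*400)*5 = (7 + 1600)*5 = 1607*5 = 8035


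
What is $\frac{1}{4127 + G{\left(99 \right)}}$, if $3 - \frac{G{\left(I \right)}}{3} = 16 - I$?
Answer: $\frac{1}{4385} \approx 0.00022805$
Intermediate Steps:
$G{\left(I \right)} = -39 + 3 I$ ($G{\left(I \right)} = 9 - 3 \left(16 - I\right) = 9 + \left(-48 + 3 I\right) = -39 + 3 I$)
$\frac{1}{4127 + G{\left(99 \right)}} = \frac{1}{4127 + \left(-39 + 3 \cdot 99\right)} = \frac{1}{4127 + \left(-39 + 297\right)} = \frac{1}{4127 + 258} = \frac{1}{4385}$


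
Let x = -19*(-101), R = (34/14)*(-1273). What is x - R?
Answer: 35074/7 ≈ 5010.6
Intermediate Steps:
R = -21641/7 (R = (34*(1/14))*(-1273) = (17/7)*(-1273) = -21641/7 ≈ -3091.6)
x = 1919
x - R = 1919 - 1*(-21641/7) = 1919 + 21641/7 = 35074/7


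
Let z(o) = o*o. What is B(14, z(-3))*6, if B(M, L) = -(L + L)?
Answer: -108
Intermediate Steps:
z(o) = o**2
B(M, L) = -2*L
B(14, z(-3))*6 = -2*(-3)**2*6 = -2*9*6 = -18*6 = -108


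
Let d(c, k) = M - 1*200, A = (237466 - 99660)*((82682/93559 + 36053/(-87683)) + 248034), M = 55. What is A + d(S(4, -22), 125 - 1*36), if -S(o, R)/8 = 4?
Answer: 280402022166755339697/8203533797 ≈ 3.4181e+10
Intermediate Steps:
S(o, R) = -32 (S(o, R) = -8*4 = -32)
A = 280402023356267740262/8203533797 (A = 137806*((82682*(1/93559) + 36053*(-1/87683)) + 248034) = 137806*((82682/93559 - 36053/87683) + 248034) = 137806*(3876723179/8203533797 + 248034) = 137806*(2034759178528277/8203533797) = 280402023356267740262/8203533797 ≈ 3.4181e+10)
d(c, k) = -145 (d(c, k) = 55 - 1*200 = 55 - 200 = -145)
A + d(S(4, -22), 125 - 1*36) = 280402023356267740262/8203533797 - 145 = 280402022166755339697/8203533797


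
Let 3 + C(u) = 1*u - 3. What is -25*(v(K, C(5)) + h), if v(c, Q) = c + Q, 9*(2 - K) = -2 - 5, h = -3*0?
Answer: -400/9 ≈ -44.444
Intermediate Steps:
C(u) = -6 + u (C(u) = -3 + (1*u - 3) = -3 + (u - 3) = -3 + (-3 + u) = -6 + u)
h = 0
K = 25/9 (K = 2 - (-2 - 5)/9 = 2 - 1/9*(-7) = 2 + 7/9 = 25/9 ≈ 2.7778)
v(c, Q) = Q + c
-25*(v(K, C(5)) + h) = -25*(((-6 + 5) + 25/9) + 0) = -25*((-1 + 25/9) + 0) = -25*(16/9 + 0) = -25*16/9 = -400/9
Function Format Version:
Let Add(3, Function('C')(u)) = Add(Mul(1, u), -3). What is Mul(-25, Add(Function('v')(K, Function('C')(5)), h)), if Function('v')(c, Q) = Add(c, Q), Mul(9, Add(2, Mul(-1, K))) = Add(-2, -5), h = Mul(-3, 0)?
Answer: Rational(-400, 9) ≈ -44.444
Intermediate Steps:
Function('C')(u) = Add(-6, u) (Function('C')(u) = Add(-3, Add(Mul(1, u), -3)) = Add(-3, Add(u, -3)) = Add(-3, Add(-3, u)) = Add(-6, u))
h = 0
K = Rational(25, 9) (K = Add(2, Mul(Rational(-1, 9), Add(-2, -5))) = Add(2, Mul(Rational(-1, 9), -7)) = Add(2, Rational(7, 9)) = Rational(25, 9) ≈ 2.7778)
Function('v')(c, Q) = Add(Q, c)
Mul(-25, Add(Function('v')(K, Function('C')(5)), h)) = Mul(-25, Add(Add(Add(-6, 5), Rational(25, 9)), 0)) = Mul(-25, Add(Add(-1, Rational(25, 9)), 0)) = Mul(-25, Add(Rational(16, 9), 0)) = Mul(-25, Rational(16, 9)) = Rational(-400, 9)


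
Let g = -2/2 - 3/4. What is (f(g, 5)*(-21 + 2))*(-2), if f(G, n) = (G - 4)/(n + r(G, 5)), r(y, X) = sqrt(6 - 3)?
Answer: -2185/44 + 437*sqrt(3)/44 ≈ -32.457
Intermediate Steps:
g = -7/4 (g = -2*1/2 - 3*1/4 = -1 - 3/4 = -7/4 ≈ -1.7500)
r(y, X) = sqrt(3)
f(G, n) = (-4 + G)/(n + sqrt(3)) (f(G, n) = (G - 4)/(n + sqrt(3)) = (-4 + G)/(n + sqrt(3)))
(f(g, 5)*(-21 + 2))*(-2) = (((-4 - 7/4)/(5 + sqrt(3)))*(-21 + 2))*(-2) = ((-23/4/(5 + sqrt(3)))*(-19))*(-2) = (-23/(4*(5 + sqrt(3)))*(-19))*(-2) = (437/(4*(5 + sqrt(3))))*(-2) = -437/(2*(5 + sqrt(3)))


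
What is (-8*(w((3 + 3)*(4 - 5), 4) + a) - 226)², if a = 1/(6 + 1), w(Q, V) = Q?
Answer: 1572516/49 ≈ 32092.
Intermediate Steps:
a = ⅐ (a = 1/7 = ⅐ ≈ 0.14286)
(-8*(w((3 + 3)*(4 - 5), 4) + a) - 226)² = (-8*((3 + 3)*(4 - 5) + ⅐) - 226)² = (-8*(6*(-1) + ⅐) - 226)² = (-8*(-6 + ⅐) - 226)² = (-8*(-41/7) - 226)² = (328/7 - 226)² = (-1254/7)² = 1572516/49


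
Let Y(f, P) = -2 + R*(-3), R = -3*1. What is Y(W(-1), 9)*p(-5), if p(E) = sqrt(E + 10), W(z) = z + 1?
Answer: 7*sqrt(5) ≈ 15.652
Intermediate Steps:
W(z) = 1 + z
R = -3
p(E) = sqrt(10 + E)
Y(f, P) = 7 (Y(f, P) = -2 - 3*(-3) = -2 + 9 = 7)
Y(W(-1), 9)*p(-5) = 7*sqrt(10 - 5) = 7*sqrt(5)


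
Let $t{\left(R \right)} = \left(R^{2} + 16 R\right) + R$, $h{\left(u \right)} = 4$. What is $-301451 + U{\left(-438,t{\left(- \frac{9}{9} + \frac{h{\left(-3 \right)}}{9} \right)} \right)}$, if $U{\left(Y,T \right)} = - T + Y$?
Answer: $- \frac{24452269}{81} \approx -3.0188 \cdot 10^{5}$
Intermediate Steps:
$t{\left(R \right)} = R^{2} + 17 R$
$U{\left(Y,T \right)} = Y - T$
$-301451 + U{\left(-438,t{\left(- \frac{9}{9} + \frac{h{\left(-3 \right)}}{9} \right)} \right)} = -301451 - \left(438 + \left(- \frac{9}{9} + \frac{4}{9}\right) \left(17 + \left(- \frac{9}{9} + \frac{4}{9}\right)\right)\right) = -301451 - \left(438 + \left(\left(-9\right) \frac{1}{9} + 4 \cdot \frac{1}{9}\right) \left(17 + \left(\left(-9\right) \frac{1}{9} + 4 \cdot \frac{1}{9}\right)\right)\right) = -301451 - \left(438 + \left(-1 + \frac{4}{9}\right) \left(17 + \left(-1 + \frac{4}{9}\right)\right)\right) = -301451 - \left(438 - \frac{5 \left(17 - \frac{5}{9}\right)}{9}\right) = -301451 - \left(438 - \frac{740}{81}\right) = -301451 - \frac{34738}{81} = - \frac{24452269}{81}$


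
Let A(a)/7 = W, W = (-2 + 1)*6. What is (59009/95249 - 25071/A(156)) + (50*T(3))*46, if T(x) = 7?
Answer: 3180849517/190498 ≈ 16698.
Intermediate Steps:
W = -6 (W = -1*6 = -6)
A(a) = -42 (A(a) = 7*(-6) = -42)
(59009/95249 - 25071/A(156)) + (50*T(3))*46 = (59009/95249 - 25071/(-42)) + (50*7)*46 = (59009*(1/95249) - 25071*(-1/42)) + 350*46 = (59009/95249 + 8357/14) + 16100 = 113831717/190498 + 16100 = 3180849517/190498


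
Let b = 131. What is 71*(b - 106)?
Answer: 1775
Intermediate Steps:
71*(b - 106) = 71*(131 - 106) = 71*25 = 1775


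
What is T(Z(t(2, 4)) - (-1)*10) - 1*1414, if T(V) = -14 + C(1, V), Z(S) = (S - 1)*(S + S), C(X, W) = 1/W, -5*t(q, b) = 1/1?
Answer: -374111/262 ≈ -1427.9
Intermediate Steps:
t(q, b) = -⅕ (t(q, b) = -1/(5*1) = -1/5 = -⅕*1 = -⅕)
Z(S) = 2*S*(-1 + S) (Z(S) = (-1 + S)*(2*S) = 2*S*(-1 + S))
T(V) = -14 + 1/V
T(Z(t(2, 4)) - (-1)*10) - 1*1414 = (-14 + 1/(2*(-⅕)*(-1 - ⅕) - (-1)*10)) - 1*1414 = (-14 + 1/(2*(-⅕)*(-6/5) - 1*(-10))) - 1414 = (-14 + 1/(12/25 + 10)) - 1414 = (-14 + 1/(262/25)) - 1414 = (-14 + 25/262) - 1414 = -3643/262 - 1414 = -374111/262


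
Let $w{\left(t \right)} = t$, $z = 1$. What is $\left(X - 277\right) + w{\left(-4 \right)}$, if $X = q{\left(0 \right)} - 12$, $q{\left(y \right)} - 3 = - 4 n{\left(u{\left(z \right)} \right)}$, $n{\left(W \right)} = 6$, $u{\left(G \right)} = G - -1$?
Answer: $-314$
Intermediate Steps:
$u{\left(G \right)} = 1 + G$ ($u{\left(G \right)} = G + 1 = 1 + G$)
$q{\left(y \right)} = -21$ ($q{\left(y \right)} = 3 - 24 = -21$)
$X = -33$ ($X = -21 - 12 = -33$)
$\left(X - 277\right) + w{\left(-4 \right)} = \left(-33 - 277\right) - 4 = -310 - 4 = -314$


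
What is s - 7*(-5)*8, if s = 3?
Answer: 283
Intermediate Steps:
s - 7*(-5)*8 = 3 - 7*(-5)*8 = 3 + 35*8 = 3 + 280 = 283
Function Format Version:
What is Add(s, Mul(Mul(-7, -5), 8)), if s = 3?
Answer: 283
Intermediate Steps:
Add(s, Mul(Mul(-7, -5), 8)) = Add(3, Mul(Mul(-7, -5), 8)) = Add(3, Mul(35, 8)) = Add(3, 280) = 283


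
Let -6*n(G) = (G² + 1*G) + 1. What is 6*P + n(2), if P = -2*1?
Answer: -79/6 ≈ -13.167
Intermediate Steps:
P = -2
n(G) = -⅙ - G/6 - G²/6 (n(G) = -((G² + 1*G) + 1)/6 = -((G² + G) + 1)/6 = -((G + G²) + 1)/6 = -(1 + G + G²)/6 = -⅙ - G/6 - G²/6)
6*P + n(2) = 6*(-2) + (-⅙ - ⅙*2 - ⅙*2²) = -12 + (-⅙ - ⅓ - ⅙*4) = -12 + (-⅙ - ⅓ - ⅔) = -12 - 7/6 = -79/6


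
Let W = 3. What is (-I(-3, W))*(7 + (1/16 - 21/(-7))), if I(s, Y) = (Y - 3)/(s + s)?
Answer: 0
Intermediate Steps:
I(s, Y) = (-3 + Y)/(2*s) (I(s, Y) = (-3 + Y)/((2*s)) = (-3 + Y)*(1/(2*s)) = (-3 + Y)/(2*s))
(-I(-3, W))*(7 + (1/16 - 21/(-7))) = (-(-3 + 3)/(2*(-3)))*(7 + (1/16 - 21/(-7))) = (-(-1)*0/(2*3))*(7 + (1*(1/16) - 21*(-⅐))) = (-1*0)*(7 + (1/16 + 3)) = 0*(7 + 49/16) = 0*(161/16) = 0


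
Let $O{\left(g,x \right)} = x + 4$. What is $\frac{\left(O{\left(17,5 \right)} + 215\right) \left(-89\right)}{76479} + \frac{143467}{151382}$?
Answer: $\frac{7954261141}{11577543978} \approx 0.68704$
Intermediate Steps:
$O{\left(g,x \right)} = 4 + x$
$\frac{\left(O{\left(17,5 \right)} + 215\right) \left(-89\right)}{76479} + \frac{143467}{151382} = \frac{\left(\left(4 + 5\right) + 215\right) \left(-89\right)}{76479} + \frac{143467}{151382} = \left(9 + 215\right) \left(-89\right) \frac{1}{76479} + 143467 \cdot \frac{1}{151382} = 224 \left(-89\right) \frac{1}{76479} + \frac{143467}{151382} = \left(-19936\right) \frac{1}{76479} + \frac{143467}{151382} = - \frac{19936}{76479} + \frac{143467}{151382} = \frac{7954261141}{11577543978}$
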